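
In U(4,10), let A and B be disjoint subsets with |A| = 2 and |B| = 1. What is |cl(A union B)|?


|A union B| = 2 + 1 = 3 (disjoint).
In U(4,10), cl(S) = S if |S| < 4, else cl(S) = E.
Since 3 < 4, cl(A union B) = A union B.
|cl(A union B)| = 3.

3


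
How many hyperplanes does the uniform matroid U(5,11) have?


Hyperplanes of U(5,11) are flats of rank 4.
In a uniform matroid, these are exactly the (4)-element subsets.
Count = C(11,4) = (11 * 10 * 9 * 8) / (1 * 2 * 3 * 4) = 330.

330


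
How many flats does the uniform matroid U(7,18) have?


Flats of U(7,18): every subset of size < 7 is a flat, plus E itself.
Count = C(18,0) + C(18,1) + C(18,2) + C(18,3) + C(18,4) + C(18,5) + C(18,6) + 1
     = 1 + 18 + 153 + 816 + 3060 + 8568 + 18564 + 1
     = 31181.

31181


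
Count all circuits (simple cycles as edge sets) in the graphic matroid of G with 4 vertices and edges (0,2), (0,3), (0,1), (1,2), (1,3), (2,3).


A circuit in a graphic matroid = edge set of a simple cycle.
G has 4 vertices and 6 edges.
Enumerating all minimal edge subsets forming cycles...
Total circuits found: 7.

7


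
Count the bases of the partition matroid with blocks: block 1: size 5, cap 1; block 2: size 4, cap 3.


A basis picks exactly ci elements from block i.
Number of bases = product of C(|Si|, ci).
= C(5,1) * C(4,3)
= 5 * 4
= 20.

20


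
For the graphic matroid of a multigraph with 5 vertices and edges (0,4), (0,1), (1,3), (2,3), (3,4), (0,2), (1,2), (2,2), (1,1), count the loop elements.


In a graphic matroid, a loop is a self-loop edge (u,u) with rank 0.
Examining all 9 edges for self-loops...
Self-loops found: (2,2), (1,1)
Number of loops = 2.

2


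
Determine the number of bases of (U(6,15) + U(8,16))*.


(M1+M2)* = M1* + M2*.
M1* = U(9,15), bases: C(15,9) = 5005.
M2* = U(8,16), bases: C(16,8) = 12870.
|B(M*)| = 5005 * 12870 = 64414350.

64414350


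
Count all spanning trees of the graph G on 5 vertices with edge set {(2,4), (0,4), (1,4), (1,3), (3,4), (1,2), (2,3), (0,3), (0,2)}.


By Kirchhoff's matrix tree theorem, the number of spanning trees equals
the determinant of any cofactor of the Laplacian matrix L.
G has 5 vertices and 9 edges.
Computing the (4 x 4) cofactor determinant gives 75.

75


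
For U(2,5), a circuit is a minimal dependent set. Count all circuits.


In U(2,5), circuits are the (3)-element subsets.
Any set of 3 elements is dependent, and removing any one element gives
an independent set of size 2, so it is a minimal dependent set.
Number of circuits = C(5,3) = (5 * 4 * 3) / (1 * 2 * 3) = 10.

10


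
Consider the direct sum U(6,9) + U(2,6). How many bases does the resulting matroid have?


Bases of a direct sum M1 + M2: |B| = |B(M1)| * |B(M2)|.
|B(U(6,9))| = C(9,6) = 84.
|B(U(2,6))| = C(6,2) = 15.
Total bases = 84 * 15 = 1260.

1260


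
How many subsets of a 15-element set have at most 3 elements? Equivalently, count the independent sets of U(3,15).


Independent sets of U(3,15) are all subsets of size <= 3.
Count = (15 choose 0) + (15 choose 1) + (15 choose 2) + (15 choose 3)
     = 1 + 15 + 105 + 455
     = 576.

576


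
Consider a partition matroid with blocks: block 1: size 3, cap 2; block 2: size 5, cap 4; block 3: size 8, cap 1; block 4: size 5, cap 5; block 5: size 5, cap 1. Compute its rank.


Rank of a partition matroid = sum of min(|Si|, ci) for each block.
= min(3,2) + min(5,4) + min(8,1) + min(5,5) + min(5,1)
= 2 + 4 + 1 + 5 + 1
= 13.

13


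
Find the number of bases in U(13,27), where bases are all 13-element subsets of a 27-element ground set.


Bases of U(13,27) are all 13-element subsets of the 27-element ground set.
Number of bases = C(27,13).
(27 choose 13) = 20058300.

20058300


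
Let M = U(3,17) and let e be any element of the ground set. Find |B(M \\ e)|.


Deleting e from U(3,17) gives U(3,16) since n > r.
Bases of U(3,16) = C(16,3) = 16! / (3! * 13!) = 560.

560


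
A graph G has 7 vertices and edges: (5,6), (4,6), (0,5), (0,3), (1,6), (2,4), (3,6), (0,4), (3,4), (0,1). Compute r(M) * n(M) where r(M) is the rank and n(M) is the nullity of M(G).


r(M) = |V| - c = 7 - 1 = 6.
nullity = |E| - r(M) = 10 - 6 = 4.
Product = 6 * 4 = 24.

24


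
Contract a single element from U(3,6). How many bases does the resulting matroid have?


Contracting e from U(3,6) gives U(2,5).
Bases of U(2,5) = C(5,2) = 5! / (2! * 3!) = 10.

10


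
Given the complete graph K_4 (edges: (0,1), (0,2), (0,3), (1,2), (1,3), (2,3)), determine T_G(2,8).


T(K_4; x,y) = x^3 + 3x^2 + 4xy + 2x + y^3 + 3y^2 + 2y.
Substituting x=2, y=8:
= 8 + 12 + 64 + 4 + 512 + 192 + 16
= 808.

808


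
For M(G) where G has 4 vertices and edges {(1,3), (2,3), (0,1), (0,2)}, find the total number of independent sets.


An independent set in a graphic matroid is an acyclic edge subset.
G has 4 vertices and 4 edges.
Enumerate all 2^4 = 16 subsets, checking for acyclicity.
Total independent sets = 15.

15


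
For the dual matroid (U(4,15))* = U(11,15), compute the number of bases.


The dual of U(r,n) is U(n-r, n) = U(11,15).
Bases of U(11,15) are all (11)-element subsets.
|B(M*)| = C(15,11) = 15! / (11! * 4!) = 1365.

1365


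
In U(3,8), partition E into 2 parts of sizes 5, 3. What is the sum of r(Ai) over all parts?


r(Ai) = min(|Ai|, 3) for each part.
Sum = min(5,3) + min(3,3)
    = 3 + 3
    = 6.

6


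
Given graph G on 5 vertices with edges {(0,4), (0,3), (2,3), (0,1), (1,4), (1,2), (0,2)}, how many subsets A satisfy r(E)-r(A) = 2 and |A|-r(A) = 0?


R(x,y) = sum over A in 2^E of x^(r(E)-r(A)) * y^(|A|-r(A)).
G has 5 vertices, 7 edges. r(E) = 4.
Enumerate all 2^7 = 128 subsets.
Count subsets with r(E)-r(A)=2 and |A|-r(A)=0: 21.

21


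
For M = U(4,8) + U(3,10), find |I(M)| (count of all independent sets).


For a direct sum, |I(M1+M2)| = |I(M1)| * |I(M2)|.
|I(U(4,8))| = sum C(8,k) for k=0..4 = 163.
|I(U(3,10))| = sum C(10,k) for k=0..3 = 176.
Total = 163 * 176 = 28688.

28688


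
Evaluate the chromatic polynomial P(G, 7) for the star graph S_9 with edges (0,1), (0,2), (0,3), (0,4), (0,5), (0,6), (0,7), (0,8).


P(tree, k) = k * (k-1)^(8) for any tree on 9 vertices.
P(7) = 7 * 6^8 = 7 * 1679616 = 11757312.

11757312


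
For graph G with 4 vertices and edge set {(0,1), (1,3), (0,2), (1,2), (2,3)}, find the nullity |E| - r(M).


Cycle rank (nullity) = |E| - r(M) = |E| - (|V| - c).
|E| = 5, |V| = 4, c = 1.
Nullity = 5 - (4 - 1) = 5 - 3 = 2.

2


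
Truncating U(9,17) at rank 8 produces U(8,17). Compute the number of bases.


Truncating U(9,17) to rank 8 gives U(8,17).
Bases of U(8,17) are all 8-element subsets of 17 elements.
Number of bases = C(17,8) = 17! / (8! * 9!) = 24310.

24310


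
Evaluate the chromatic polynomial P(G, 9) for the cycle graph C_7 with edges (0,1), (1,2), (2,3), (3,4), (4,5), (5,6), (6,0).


P(C_7, k) = (k-1)^7 + (-1)^7*(k-1).
P(9) = (8)^7 - 8
= 2097152 - 8 = 2097144.

2097144


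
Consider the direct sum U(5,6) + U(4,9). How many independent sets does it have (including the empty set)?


For a direct sum, |I(M1+M2)| = |I(M1)| * |I(M2)|.
|I(U(5,6))| = sum C(6,k) for k=0..5 = 63.
|I(U(4,9))| = sum C(9,k) for k=0..4 = 256.
Total = 63 * 256 = 16128.

16128


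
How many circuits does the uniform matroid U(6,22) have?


In U(6,22), circuits are the (7)-element subsets.
Any set of 7 elements is dependent, and removing any one element gives
an independent set of size 6, so it is a minimal dependent set.
Number of circuits = (22 choose 7) = 170544.

170544


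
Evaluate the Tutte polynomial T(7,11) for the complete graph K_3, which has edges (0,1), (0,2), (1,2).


T(K_3; x,y) = x^2 + x + y.
T(7,11) = 49 + 7 + 11 = 67.

67


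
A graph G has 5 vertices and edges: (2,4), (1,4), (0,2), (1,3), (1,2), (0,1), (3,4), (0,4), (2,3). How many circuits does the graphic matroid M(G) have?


A circuit in a graphic matroid = edge set of a simple cycle.
G has 5 vertices and 9 edges.
Enumerating all minimal edge subsets forming cycles...
Total circuits found: 22.

22


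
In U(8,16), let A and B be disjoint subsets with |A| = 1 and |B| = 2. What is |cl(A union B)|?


|A union B| = 1 + 2 = 3 (disjoint).
In U(8,16), cl(S) = S if |S| < 8, else cl(S) = E.
Since 3 < 8, cl(A union B) = A union B.
|cl(A union B)| = 3.

3


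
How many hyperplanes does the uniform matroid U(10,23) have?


Hyperplanes of U(10,23) are flats of rank 9.
In a uniform matroid, these are exactly the (9)-element subsets.
Count = (23 choose 9) = 817190.

817190


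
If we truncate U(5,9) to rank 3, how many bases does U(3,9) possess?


Truncating U(5,9) to rank 3 gives U(3,9).
Bases of U(3,9) are all 3-element subsets of 9 elements.
Number of bases = C(9,3) = 9! / (3! * 6!) = 84.

84


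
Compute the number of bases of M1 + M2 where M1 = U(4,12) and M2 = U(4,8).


Bases of a direct sum M1 + M2: |B| = |B(M1)| * |B(M2)|.
|B(U(4,12))| = C(12,4) = 495.
|B(U(4,8))| = C(8,4) = 70.
Total bases = 495 * 70 = 34650.

34650


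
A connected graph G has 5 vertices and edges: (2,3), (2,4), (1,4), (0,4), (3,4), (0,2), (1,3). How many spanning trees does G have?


By Kirchhoff's matrix tree theorem, the number of spanning trees equals
the determinant of any cofactor of the Laplacian matrix L.
G has 5 vertices and 7 edges.
Computing the (4 x 4) cofactor determinant gives 21.

21


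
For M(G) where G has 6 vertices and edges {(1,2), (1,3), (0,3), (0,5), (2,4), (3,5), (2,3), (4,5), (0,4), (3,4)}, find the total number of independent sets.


An independent set in a graphic matroid is an acyclic edge subset.
G has 6 vertices and 10 edges.
Enumerate all 2^10 = 1024 subsets, checking for acyclicity.
Total independent sets = 436.

436


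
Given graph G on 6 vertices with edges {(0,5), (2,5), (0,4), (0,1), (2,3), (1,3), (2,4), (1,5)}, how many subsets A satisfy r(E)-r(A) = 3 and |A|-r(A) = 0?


R(x,y) = sum over A in 2^E of x^(r(E)-r(A)) * y^(|A|-r(A)).
G has 6 vertices, 8 edges. r(E) = 5.
Enumerate all 2^8 = 256 subsets.
Count subsets with r(E)-r(A)=3 and |A|-r(A)=0: 28.

28


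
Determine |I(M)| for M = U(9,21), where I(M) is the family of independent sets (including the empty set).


Independent sets of U(9,21) are all subsets of size <= 9.
Count = (21 choose 0) + (21 choose 1) + (21 choose 2) + (21 choose 3) + (21 choose 4) + (21 choose 5) + (21 choose 6) + (21 choose 7) + (21 choose 8) + (21 choose 9)
     = 1 + 21 + 210 + 1330 + 5985 + 20349 + 54264 + 116280 + 203490 + 293930
     = 695860.

695860


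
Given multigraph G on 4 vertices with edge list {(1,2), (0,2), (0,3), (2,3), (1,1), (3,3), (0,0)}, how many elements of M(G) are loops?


In a graphic matroid, a loop is a self-loop edge (u,u) with rank 0.
Examining all 7 edges for self-loops...
Self-loops found: (1,1), (3,3), (0,0)
Number of loops = 3.

3


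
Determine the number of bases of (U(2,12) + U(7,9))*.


(M1+M2)* = M1* + M2*.
M1* = U(10,12), bases: C(12,10) = 66.
M2* = U(2,9), bases: C(9,2) = 36.
|B(M*)| = 66 * 36 = 2376.

2376


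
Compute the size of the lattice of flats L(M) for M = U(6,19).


Flats of U(6,19): every subset of size < 6 is a flat, plus E itself.
Count = C(19,0) + C(19,1) + C(19,2) + C(19,3) + C(19,4) + C(19,5) + 1
     = 1 + 19 + 171 + 969 + 3876 + 11628 + 1
     = 16665.

16665


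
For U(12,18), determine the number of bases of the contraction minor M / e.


Contracting e from U(12,18) gives U(11,17).
Bases of U(11,17) = (17 choose 11) = 12376.

12376


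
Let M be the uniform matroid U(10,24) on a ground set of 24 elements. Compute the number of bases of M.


Bases of U(10,24) are all 10-element subsets of the 24-element ground set.
Number of bases = C(24,10).
(24 choose 10) = 1961256.

1961256


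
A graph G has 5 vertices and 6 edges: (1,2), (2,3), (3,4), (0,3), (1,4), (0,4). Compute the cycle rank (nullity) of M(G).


Cycle rank (nullity) = |E| - r(M) = |E| - (|V| - c).
|E| = 6, |V| = 5, c = 1.
Nullity = 6 - (5 - 1) = 6 - 4 = 2.

2


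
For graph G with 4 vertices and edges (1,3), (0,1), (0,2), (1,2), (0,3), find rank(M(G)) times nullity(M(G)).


r(M) = |V| - c = 4 - 1 = 3.
nullity = |E| - r(M) = 5 - 3 = 2.
Product = 3 * 2 = 6.

6


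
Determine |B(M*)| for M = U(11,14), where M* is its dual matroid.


The dual of U(r,n) is U(n-r, n) = U(3,14).
Bases of U(3,14) are all (3)-element subsets.
|B(M*)| = (14 choose 3) = 364.

364


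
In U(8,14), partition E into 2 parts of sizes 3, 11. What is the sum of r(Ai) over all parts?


r(Ai) = min(|Ai|, 8) for each part.
Sum = min(3,8) + min(11,8)
    = 3 + 8
    = 11.

11


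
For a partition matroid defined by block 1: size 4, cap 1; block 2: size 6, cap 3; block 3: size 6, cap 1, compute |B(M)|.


A basis picks exactly ci elements from block i.
Number of bases = product of C(|Si|, ci).
= C(4,1) * C(6,3) * C(6,1)
= 4 * 20 * 6
= 480.

480


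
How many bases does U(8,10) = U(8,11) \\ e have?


Deleting e from U(8,11) gives U(8,10) since n > r.
Bases of U(8,10) = C(10,8) = 10! / (8! * 2!) = 45.

45


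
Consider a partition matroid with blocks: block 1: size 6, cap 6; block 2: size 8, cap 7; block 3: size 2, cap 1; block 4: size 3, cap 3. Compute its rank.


Rank of a partition matroid = sum of min(|Si|, ci) for each block.
= min(6,6) + min(8,7) + min(2,1) + min(3,3)
= 6 + 7 + 1 + 3
= 17.

17


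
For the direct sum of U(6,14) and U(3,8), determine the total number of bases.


Bases of a direct sum M1 + M2: |B| = |B(M1)| * |B(M2)|.
|B(U(6,14))| = C(14,6) = 3003.
|B(U(3,8))| = C(8,3) = 56.
Total bases = 3003 * 56 = 168168.

168168


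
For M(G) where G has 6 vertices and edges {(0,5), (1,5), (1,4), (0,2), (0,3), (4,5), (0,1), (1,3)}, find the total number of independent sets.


An independent set in a graphic matroid is an acyclic edge subset.
G has 6 vertices and 8 edges.
Enumerate all 2^8 = 256 subsets, checking for acyclicity.
Total independent sets = 164.

164


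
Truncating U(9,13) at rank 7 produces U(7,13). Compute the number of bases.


Truncating U(9,13) to rank 7 gives U(7,13).
Bases of U(7,13) are all 7-element subsets of 13 elements.
Number of bases = C(13,7) = 13! / (7! * 6!) = 1716.

1716


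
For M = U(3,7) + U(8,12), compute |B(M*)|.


(M1+M2)* = M1* + M2*.
M1* = U(4,7), bases: C(7,4) = 35.
M2* = U(4,12), bases: C(12,4) = 495.
|B(M*)| = 35 * 495 = 17325.

17325


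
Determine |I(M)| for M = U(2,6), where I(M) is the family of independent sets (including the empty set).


Independent sets of U(2,6) are all subsets of size <= 2.
Count = C(6,0) + C(6,1) + C(6,2)
     = 1 + 6 + 15
     = 22.

22


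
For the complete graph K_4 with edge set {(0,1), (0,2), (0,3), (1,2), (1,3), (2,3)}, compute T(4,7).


T(K_4; x,y) = x^3 + 3x^2 + 4xy + 2x + y^3 + 3y^2 + 2y.
Substituting x=4, y=7:
= 64 + 48 + 112 + 8 + 343 + 147 + 14
= 736.

736


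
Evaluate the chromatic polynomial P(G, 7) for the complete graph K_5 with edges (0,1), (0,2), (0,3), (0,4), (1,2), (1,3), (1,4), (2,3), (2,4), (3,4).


P(K_5, k) = k(k-1)(k-2)...(k-4).
P(7) = (7) * (6) * (5) * (4) * (3) = 2520.

2520


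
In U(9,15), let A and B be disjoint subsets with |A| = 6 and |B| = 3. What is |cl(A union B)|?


|A union B| = 6 + 3 = 9 (disjoint).
In U(9,15), cl(S) = S if |S| < 9, else cl(S) = E.
Since 9 >= 9, cl(A union B) = E.
|cl(A union B)| = 15.

15


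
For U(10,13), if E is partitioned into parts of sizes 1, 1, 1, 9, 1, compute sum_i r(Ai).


r(Ai) = min(|Ai|, 10) for each part.
Sum = min(1,10) + min(1,10) + min(1,10) + min(9,10) + min(1,10)
    = 1 + 1 + 1 + 9 + 1
    = 13.

13


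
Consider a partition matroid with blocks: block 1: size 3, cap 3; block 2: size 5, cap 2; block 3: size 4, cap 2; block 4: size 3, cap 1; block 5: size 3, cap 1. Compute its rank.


Rank of a partition matroid = sum of min(|Si|, ci) for each block.
= min(3,3) + min(5,2) + min(4,2) + min(3,1) + min(3,1)
= 3 + 2 + 2 + 1 + 1
= 9.

9


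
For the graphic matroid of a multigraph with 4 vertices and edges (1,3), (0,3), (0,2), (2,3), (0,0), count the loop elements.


In a graphic matroid, a loop is a self-loop edge (u,u) with rank 0.
Examining all 5 edges for self-loops...
Self-loops found: (0,0)
Number of loops = 1.

1


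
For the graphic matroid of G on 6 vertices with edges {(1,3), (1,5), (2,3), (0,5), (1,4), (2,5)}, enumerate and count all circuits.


A circuit in a graphic matroid = edge set of a simple cycle.
G has 6 vertices and 6 edges.
Enumerating all minimal edge subsets forming cycles...
Total circuits found: 1.

1


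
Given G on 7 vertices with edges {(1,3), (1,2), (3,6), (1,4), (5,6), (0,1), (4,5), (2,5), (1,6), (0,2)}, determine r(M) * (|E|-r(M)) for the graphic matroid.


r(M) = |V| - c = 7 - 1 = 6.
nullity = |E| - r(M) = 10 - 6 = 4.
Product = 6 * 4 = 24.

24


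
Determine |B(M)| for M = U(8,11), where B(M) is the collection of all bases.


Bases of U(8,11) are all 8-element subsets of the 11-element ground set.
Number of bases = C(11,8).
C(11,8) = 11! / (8! * 3!) = 165.

165


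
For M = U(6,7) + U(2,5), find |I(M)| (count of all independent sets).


For a direct sum, |I(M1+M2)| = |I(M1)| * |I(M2)|.
|I(U(6,7))| = sum C(7,k) for k=0..6 = 127.
|I(U(2,5))| = sum C(5,k) for k=0..2 = 16.
Total = 127 * 16 = 2032.

2032


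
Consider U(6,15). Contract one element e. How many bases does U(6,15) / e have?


Contracting e from U(6,15) gives U(5,14).
Bases of U(5,14) = (14 choose 5) = 2002.

2002


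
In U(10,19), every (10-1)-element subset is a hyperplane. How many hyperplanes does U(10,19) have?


Hyperplanes of U(10,19) are flats of rank 9.
In a uniform matroid, these are exactly the (9)-element subsets.
Count = C(19,9) = 19! / (9! * 10!) = 92378.

92378


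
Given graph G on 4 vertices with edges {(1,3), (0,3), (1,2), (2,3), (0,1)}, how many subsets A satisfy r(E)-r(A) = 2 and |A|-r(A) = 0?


R(x,y) = sum over A in 2^E of x^(r(E)-r(A)) * y^(|A|-r(A)).
G has 4 vertices, 5 edges. r(E) = 3.
Enumerate all 2^5 = 32 subsets.
Count subsets with r(E)-r(A)=2 and |A|-r(A)=0: 5.

5


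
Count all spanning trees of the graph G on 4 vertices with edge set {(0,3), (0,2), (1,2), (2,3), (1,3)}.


By Kirchhoff's matrix tree theorem, the number of spanning trees equals
the determinant of any cofactor of the Laplacian matrix L.
G has 4 vertices and 5 edges.
Computing the (3 x 3) cofactor determinant gives 8.

8


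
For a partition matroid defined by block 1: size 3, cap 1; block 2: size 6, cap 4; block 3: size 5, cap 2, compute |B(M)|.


A basis picks exactly ci elements from block i.
Number of bases = product of C(|Si|, ci).
= C(3,1) * C(6,4) * C(5,2)
= 3 * 15 * 10
= 450.

450


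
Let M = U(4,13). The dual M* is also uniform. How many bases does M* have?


The dual of U(r,n) is U(n-r, n) = U(9,13).
Bases of U(9,13) are all (9)-element subsets.
|B(M*)| = C(13,9) = 715.

715


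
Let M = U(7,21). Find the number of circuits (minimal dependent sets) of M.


In U(7,21), circuits are the (8)-element subsets.
Any set of 8 elements is dependent, and removing any one element gives
an independent set of size 7, so it is a minimal dependent set.
Number of circuits = (21 choose 8) = 203490.

203490


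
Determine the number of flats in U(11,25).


Flats of U(11,25): every subset of size < 11 is a flat, plus E itself.
Count = C(25,0) + C(25,1) + C(25,2) + C(25,3) + C(25,4) + C(25,5) + C(25,6) + C(25,7) + C(25,8) + C(25,9) + C(25,10) + 1
     = 1 + 25 + 300 + 2300 + 12650 + 53130 + 177100 + 480700 + 1081575 + 2042975 + 3268760 + 1
     = 7119517.

7119517


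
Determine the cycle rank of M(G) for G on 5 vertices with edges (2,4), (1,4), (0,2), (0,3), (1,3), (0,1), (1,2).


Cycle rank (nullity) = |E| - r(M) = |E| - (|V| - c).
|E| = 7, |V| = 5, c = 1.
Nullity = 7 - (5 - 1) = 7 - 4 = 3.

3


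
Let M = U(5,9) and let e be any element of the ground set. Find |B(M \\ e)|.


Deleting e from U(5,9) gives U(5,8) since n > r.
Bases of U(5,8) = C(8,5) = 56.

56


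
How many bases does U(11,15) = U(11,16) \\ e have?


Deleting e from U(11,16) gives U(11,15) since n > r.
Bases of U(11,15) = (15 choose 11) = 1365.

1365


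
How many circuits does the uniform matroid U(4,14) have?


In U(4,14), circuits are the (5)-element subsets.
Any set of 5 elements is dependent, and removing any one element gives
an independent set of size 4, so it is a minimal dependent set.
Number of circuits = (14 choose 5) = 2002.

2002


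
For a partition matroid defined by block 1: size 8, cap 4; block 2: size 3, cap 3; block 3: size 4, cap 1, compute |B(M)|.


A basis picks exactly ci elements from block i.
Number of bases = product of C(|Si|, ci).
= C(8,4) * C(3,3) * C(4,1)
= 70 * 1 * 4
= 280.

280


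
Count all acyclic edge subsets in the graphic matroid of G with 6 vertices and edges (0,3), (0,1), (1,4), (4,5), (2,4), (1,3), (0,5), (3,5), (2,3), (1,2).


An independent set in a graphic matroid is an acyclic edge subset.
G has 6 vertices and 10 edges.
Enumerate all 2^10 = 1024 subsets, checking for acyclicity.
Total independent sets = 478.

478


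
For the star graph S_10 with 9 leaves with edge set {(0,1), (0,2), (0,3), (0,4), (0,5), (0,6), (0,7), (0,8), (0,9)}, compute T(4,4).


A star on 10 vertices is a tree with 9 edges.
T(x,y) = x^(9) for any tree.
T(4,4) = 4^9 = 262144.

262144


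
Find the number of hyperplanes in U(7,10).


Hyperplanes of U(7,10) are flats of rank 6.
In a uniform matroid, these are exactly the (6)-element subsets.
Count = C(10,6) = 10! / (6! * 4!) = 210.

210


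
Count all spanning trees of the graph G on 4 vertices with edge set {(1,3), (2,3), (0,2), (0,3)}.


By Kirchhoff's matrix tree theorem, the number of spanning trees equals
the determinant of any cofactor of the Laplacian matrix L.
G has 4 vertices and 4 edges.
Computing the (3 x 3) cofactor determinant gives 3.

3


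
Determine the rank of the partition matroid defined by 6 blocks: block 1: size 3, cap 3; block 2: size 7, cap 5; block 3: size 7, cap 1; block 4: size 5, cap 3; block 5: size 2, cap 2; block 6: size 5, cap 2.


Rank of a partition matroid = sum of min(|Si|, ci) for each block.
= min(3,3) + min(7,5) + min(7,1) + min(5,3) + min(2,2) + min(5,2)
= 3 + 5 + 1 + 3 + 2 + 2
= 16.

16


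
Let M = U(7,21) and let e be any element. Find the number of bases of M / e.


Contracting e from U(7,21) gives U(6,20).
Bases of U(6,20) = C(20,6) = 38760.

38760


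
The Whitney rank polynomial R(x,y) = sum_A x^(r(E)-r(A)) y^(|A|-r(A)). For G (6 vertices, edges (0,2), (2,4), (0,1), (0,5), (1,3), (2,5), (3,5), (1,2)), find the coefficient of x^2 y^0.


R(x,y) = sum over A in 2^E of x^(r(E)-r(A)) * y^(|A|-r(A)).
G has 6 vertices, 8 edges. r(E) = 5.
Enumerate all 2^8 = 256 subsets.
Count subsets with r(E)-r(A)=2 and |A|-r(A)=0: 54.

54


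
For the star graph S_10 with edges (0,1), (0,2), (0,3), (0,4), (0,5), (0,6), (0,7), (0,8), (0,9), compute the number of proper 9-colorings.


P(tree, k) = k * (k-1)^(9) for any tree on 10 vertices.
P(9) = 9 * 8^9 = 9 * 134217728 = 1207959552.

1207959552


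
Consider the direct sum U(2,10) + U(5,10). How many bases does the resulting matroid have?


Bases of a direct sum M1 + M2: |B| = |B(M1)| * |B(M2)|.
|B(U(2,10))| = C(10,2) = 45.
|B(U(5,10))| = C(10,5) = 252.
Total bases = 45 * 252 = 11340.

11340


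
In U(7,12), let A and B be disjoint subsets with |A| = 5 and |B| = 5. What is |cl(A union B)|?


|A union B| = 5 + 5 = 10 (disjoint).
In U(7,12), cl(S) = S if |S| < 7, else cl(S) = E.
Since 10 >= 7, cl(A union B) = E.
|cl(A union B)| = 12.

12


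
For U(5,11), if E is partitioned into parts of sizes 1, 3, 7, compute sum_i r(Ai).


r(Ai) = min(|Ai|, 5) for each part.
Sum = min(1,5) + min(3,5) + min(7,5)
    = 1 + 3 + 5
    = 9.

9


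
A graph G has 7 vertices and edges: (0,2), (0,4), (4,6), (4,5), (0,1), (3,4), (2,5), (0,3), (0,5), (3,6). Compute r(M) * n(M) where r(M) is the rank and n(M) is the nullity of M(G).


r(M) = |V| - c = 7 - 1 = 6.
nullity = |E| - r(M) = 10 - 6 = 4.
Product = 6 * 4 = 24.

24


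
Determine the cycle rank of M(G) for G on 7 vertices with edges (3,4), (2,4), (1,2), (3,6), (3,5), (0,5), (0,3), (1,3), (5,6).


Cycle rank (nullity) = |E| - r(M) = |E| - (|V| - c).
|E| = 9, |V| = 7, c = 1.
Nullity = 9 - (7 - 1) = 9 - 6 = 3.

3


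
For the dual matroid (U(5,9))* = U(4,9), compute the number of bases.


The dual of U(r,n) is U(n-r, n) = U(4,9).
Bases of U(4,9) are all (4)-element subsets.
|B(M*)| = C(9,4) = (9 * 8 * 7 * 6) / (1 * 2 * 3 * 4) = 126.

126


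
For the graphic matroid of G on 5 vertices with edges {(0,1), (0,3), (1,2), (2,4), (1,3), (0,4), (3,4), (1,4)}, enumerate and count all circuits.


A circuit in a graphic matroid = edge set of a simple cycle.
G has 5 vertices and 8 edges.
Enumerating all minimal edge subsets forming cycles...
Total circuits found: 12.

12


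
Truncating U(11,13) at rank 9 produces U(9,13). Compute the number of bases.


Truncating U(11,13) to rank 9 gives U(9,13).
Bases of U(9,13) are all 9-element subsets of 13 elements.
Number of bases = C(13,9) = 715.

715


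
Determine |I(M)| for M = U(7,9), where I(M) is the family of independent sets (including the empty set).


Independent sets of U(7,9) are all subsets of size <= 7.
Count = (9 choose 0) + (9 choose 1) + (9 choose 2) + (9 choose 3) + (9 choose 4) + (9 choose 5) + (9 choose 6) + (9 choose 7)
     = 1 + 9 + 36 + 84 + 126 + 126 + 84 + 36
     = 502.

502


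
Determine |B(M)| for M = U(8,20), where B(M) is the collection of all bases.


Bases of U(8,20) are all 8-element subsets of the 20-element ground set.
Number of bases = C(20,8).
(20 choose 8) = 125970.

125970


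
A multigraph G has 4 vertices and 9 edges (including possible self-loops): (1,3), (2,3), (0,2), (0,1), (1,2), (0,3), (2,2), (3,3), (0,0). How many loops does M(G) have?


In a graphic matroid, a loop is a self-loop edge (u,u) with rank 0.
Examining all 9 edges for self-loops...
Self-loops found: (2,2), (3,3), (0,0)
Number of loops = 3.

3


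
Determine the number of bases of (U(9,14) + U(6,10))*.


(M1+M2)* = M1* + M2*.
M1* = U(5,14), bases: C(14,5) = 2002.
M2* = U(4,10), bases: C(10,4) = 210.
|B(M*)| = 2002 * 210 = 420420.

420420


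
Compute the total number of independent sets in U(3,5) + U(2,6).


For a direct sum, |I(M1+M2)| = |I(M1)| * |I(M2)|.
|I(U(3,5))| = sum C(5,k) for k=0..3 = 26.
|I(U(2,6))| = sum C(6,k) for k=0..2 = 22.
Total = 26 * 22 = 572.

572


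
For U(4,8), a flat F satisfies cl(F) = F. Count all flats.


Flats of U(4,8): every subset of size < 4 is a flat, plus E itself.
Count = C(8,0) + C(8,1) + C(8,2) + C(8,3) + 1
     = 1 + 8 + 28 + 56 + 1
     = 94.

94


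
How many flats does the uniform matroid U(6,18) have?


Flats of U(6,18): every subset of size < 6 is a flat, plus E itself.
Count = C(18,0) + C(18,1) + C(18,2) + C(18,3) + C(18,4) + C(18,5) + 1
     = 1 + 18 + 153 + 816 + 3060 + 8568 + 1
     = 12617.

12617


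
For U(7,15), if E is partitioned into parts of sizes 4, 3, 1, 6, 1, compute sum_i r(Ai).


r(Ai) = min(|Ai|, 7) for each part.
Sum = min(4,7) + min(3,7) + min(1,7) + min(6,7) + min(1,7)
    = 4 + 3 + 1 + 6 + 1
    = 15.

15


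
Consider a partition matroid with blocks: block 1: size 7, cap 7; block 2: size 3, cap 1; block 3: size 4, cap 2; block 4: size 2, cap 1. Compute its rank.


Rank of a partition matroid = sum of min(|Si|, ci) for each block.
= min(7,7) + min(3,1) + min(4,2) + min(2,1)
= 7 + 1 + 2 + 1
= 11.

11


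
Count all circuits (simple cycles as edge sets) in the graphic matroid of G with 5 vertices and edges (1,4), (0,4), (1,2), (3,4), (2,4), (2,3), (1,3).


A circuit in a graphic matroid = edge set of a simple cycle.
G has 5 vertices and 7 edges.
Enumerating all minimal edge subsets forming cycles...
Total circuits found: 7.

7


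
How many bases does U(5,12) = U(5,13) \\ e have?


Deleting e from U(5,13) gives U(5,12) since n > r.
Bases of U(5,12) = C(12,5) = 792.

792


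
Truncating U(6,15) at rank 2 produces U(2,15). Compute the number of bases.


Truncating U(6,15) to rank 2 gives U(2,15).
Bases of U(2,15) are all 2-element subsets of 15 elements.
Number of bases = (15 choose 2) = 105.

105


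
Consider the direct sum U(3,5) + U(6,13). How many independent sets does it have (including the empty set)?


For a direct sum, |I(M1+M2)| = |I(M1)| * |I(M2)|.
|I(U(3,5))| = sum C(5,k) for k=0..3 = 26.
|I(U(6,13))| = sum C(13,k) for k=0..6 = 4096.
Total = 26 * 4096 = 106496.

106496


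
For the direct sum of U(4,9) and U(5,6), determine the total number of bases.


Bases of a direct sum M1 + M2: |B| = |B(M1)| * |B(M2)|.
|B(U(4,9))| = C(9,4) = 126.
|B(U(5,6))| = C(6,5) = 6.
Total bases = 126 * 6 = 756.

756


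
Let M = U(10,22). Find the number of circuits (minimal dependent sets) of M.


In U(10,22), circuits are the (11)-element subsets.
Any set of 11 elements is dependent, and removing any one element gives
an independent set of size 10, so it is a minimal dependent set.
Number of circuits = (22 choose 11) = 705432.

705432


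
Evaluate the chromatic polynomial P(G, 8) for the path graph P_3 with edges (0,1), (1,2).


P(P_3, k) = k * (k-1)^(2).
P(8) = 8 * 7^2 = 8 * 49 = 392.

392


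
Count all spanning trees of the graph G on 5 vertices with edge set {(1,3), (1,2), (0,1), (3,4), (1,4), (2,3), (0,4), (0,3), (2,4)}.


By Kirchhoff's matrix tree theorem, the number of spanning trees equals
the determinant of any cofactor of the Laplacian matrix L.
G has 5 vertices and 9 edges.
Computing the (4 x 4) cofactor determinant gives 75.

75


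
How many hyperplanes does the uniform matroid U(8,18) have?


Hyperplanes of U(8,18) are flats of rank 7.
In a uniform matroid, these are exactly the (7)-element subsets.
Count = (18 choose 7) = 31824.

31824


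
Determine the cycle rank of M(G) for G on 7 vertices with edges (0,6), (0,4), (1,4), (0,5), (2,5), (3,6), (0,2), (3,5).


Cycle rank (nullity) = |E| - r(M) = |E| - (|V| - c).
|E| = 8, |V| = 7, c = 1.
Nullity = 8 - (7 - 1) = 8 - 6 = 2.

2


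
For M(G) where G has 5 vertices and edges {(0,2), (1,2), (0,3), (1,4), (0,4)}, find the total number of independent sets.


An independent set in a graphic matroid is an acyclic edge subset.
G has 5 vertices and 5 edges.
Enumerate all 2^5 = 32 subsets, checking for acyclicity.
Total independent sets = 30.

30


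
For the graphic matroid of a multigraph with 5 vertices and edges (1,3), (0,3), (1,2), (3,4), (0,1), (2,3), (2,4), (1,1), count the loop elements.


In a graphic matroid, a loop is a self-loop edge (u,u) with rank 0.
Examining all 8 edges for self-loops...
Self-loops found: (1,1)
Number of loops = 1.

1


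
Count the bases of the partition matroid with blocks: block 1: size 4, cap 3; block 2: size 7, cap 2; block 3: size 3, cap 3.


A basis picks exactly ci elements from block i.
Number of bases = product of C(|Si|, ci).
= C(4,3) * C(7,2) * C(3,3)
= 4 * 21 * 1
= 84.

84


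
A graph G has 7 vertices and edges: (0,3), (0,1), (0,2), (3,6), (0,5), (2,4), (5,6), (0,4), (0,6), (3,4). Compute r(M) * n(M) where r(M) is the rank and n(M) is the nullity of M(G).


r(M) = |V| - c = 7 - 1 = 6.
nullity = |E| - r(M) = 10 - 6 = 4.
Product = 6 * 4 = 24.

24


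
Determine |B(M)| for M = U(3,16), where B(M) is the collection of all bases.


Bases of U(3,16) are all 3-element subsets of the 16-element ground set.
Number of bases = C(16,3).
C(16,3) = (16 * 15 * 14) / (1 * 2 * 3) = 560.

560


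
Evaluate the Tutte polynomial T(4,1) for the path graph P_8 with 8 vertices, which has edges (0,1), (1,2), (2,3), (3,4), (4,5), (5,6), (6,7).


A path on 8 vertices is a tree with 7 edges.
T(x,y) = x^(7) for any tree.
T(4,1) = 4^7 = 16384.

16384


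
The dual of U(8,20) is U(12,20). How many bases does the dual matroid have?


The dual of U(r,n) is U(n-r, n) = U(12,20).
Bases of U(12,20) are all (12)-element subsets.
|B(M*)| = C(20,12) = 20! / (12! * 8!) = 125970.

125970


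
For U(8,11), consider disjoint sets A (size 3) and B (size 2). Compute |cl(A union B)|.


|A union B| = 3 + 2 = 5 (disjoint).
In U(8,11), cl(S) = S if |S| < 8, else cl(S) = E.
Since 5 < 8, cl(A union B) = A union B.
|cl(A union B)| = 5.

5


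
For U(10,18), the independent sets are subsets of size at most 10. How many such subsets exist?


Independent sets of U(10,18) are all subsets of size <= 10.
Count = (18 choose 0) + (18 choose 1) + (18 choose 2) + (18 choose 3) + (18 choose 4) + (18 choose 5) + (18 choose 6) + (18 choose 7) + (18 choose 8) + (18 choose 9) + (18 choose 10)
     = 1 + 18 + 153 + 816 + 3060 + 8568 + 18564 + 31824 + 43758 + 48620 + 43758
     = 199140.

199140


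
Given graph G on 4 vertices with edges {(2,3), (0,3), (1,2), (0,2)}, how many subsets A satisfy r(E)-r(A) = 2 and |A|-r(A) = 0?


R(x,y) = sum over A in 2^E of x^(r(E)-r(A)) * y^(|A|-r(A)).
G has 4 vertices, 4 edges. r(E) = 3.
Enumerate all 2^4 = 16 subsets.
Count subsets with r(E)-r(A)=2 and |A|-r(A)=0: 4.

4


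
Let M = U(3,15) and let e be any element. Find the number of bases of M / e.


Contracting e from U(3,15) gives U(2,14).
Bases of U(2,14) = C(14,2) = (14 * 13) / (1 * 2) = 91.

91


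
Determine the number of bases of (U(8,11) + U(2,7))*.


(M1+M2)* = M1* + M2*.
M1* = U(3,11), bases: C(11,3) = 165.
M2* = U(5,7), bases: C(7,5) = 21.
|B(M*)| = 165 * 21 = 3465.

3465


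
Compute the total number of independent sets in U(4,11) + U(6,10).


For a direct sum, |I(M1+M2)| = |I(M1)| * |I(M2)|.
|I(U(4,11))| = sum C(11,k) for k=0..4 = 562.
|I(U(6,10))| = sum C(10,k) for k=0..6 = 848.
Total = 562 * 848 = 476576.

476576


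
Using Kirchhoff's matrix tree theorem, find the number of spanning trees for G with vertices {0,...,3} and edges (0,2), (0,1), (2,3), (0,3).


By Kirchhoff's matrix tree theorem, the number of spanning trees equals
the determinant of any cofactor of the Laplacian matrix L.
G has 4 vertices and 4 edges.
Computing the (3 x 3) cofactor determinant gives 3.

3


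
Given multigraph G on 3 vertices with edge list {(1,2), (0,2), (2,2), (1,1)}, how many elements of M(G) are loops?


In a graphic matroid, a loop is a self-loop edge (u,u) with rank 0.
Examining all 4 edges for self-loops...
Self-loops found: (2,2), (1,1)
Number of loops = 2.

2


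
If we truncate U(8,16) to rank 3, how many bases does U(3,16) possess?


Truncating U(8,16) to rank 3 gives U(3,16).
Bases of U(3,16) are all 3-element subsets of 16 elements.
Number of bases = C(16,3) = (16 * 15 * 14) / (1 * 2 * 3) = 560.

560


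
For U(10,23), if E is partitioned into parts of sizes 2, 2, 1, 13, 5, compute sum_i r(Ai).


r(Ai) = min(|Ai|, 10) for each part.
Sum = min(2,10) + min(2,10) + min(1,10) + min(13,10) + min(5,10)
    = 2 + 2 + 1 + 10 + 5
    = 20.

20


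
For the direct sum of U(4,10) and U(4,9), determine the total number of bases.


Bases of a direct sum M1 + M2: |B| = |B(M1)| * |B(M2)|.
|B(U(4,10))| = C(10,4) = 210.
|B(U(4,9))| = C(9,4) = 126.
Total bases = 210 * 126 = 26460.

26460


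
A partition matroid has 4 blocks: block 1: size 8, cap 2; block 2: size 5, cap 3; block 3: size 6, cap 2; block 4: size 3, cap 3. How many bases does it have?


A basis picks exactly ci elements from block i.
Number of bases = product of C(|Si|, ci).
= C(8,2) * C(5,3) * C(6,2) * C(3,3)
= 28 * 10 * 15 * 1
= 4200.

4200


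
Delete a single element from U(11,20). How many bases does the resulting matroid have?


Deleting e from U(11,20) gives U(11,19) since n > r.
Bases of U(11,19) = C(19,11) = 75582.

75582


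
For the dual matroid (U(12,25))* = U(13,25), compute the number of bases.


The dual of U(r,n) is U(n-r, n) = U(13,25).
Bases of U(13,25) are all (13)-element subsets.
|B(M*)| = (25 choose 13) = 5200300.

5200300


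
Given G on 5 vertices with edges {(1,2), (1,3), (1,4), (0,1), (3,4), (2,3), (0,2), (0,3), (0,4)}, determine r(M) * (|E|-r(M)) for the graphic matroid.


r(M) = |V| - c = 5 - 1 = 4.
nullity = |E| - r(M) = 9 - 4 = 5.
Product = 4 * 5 = 20.

20


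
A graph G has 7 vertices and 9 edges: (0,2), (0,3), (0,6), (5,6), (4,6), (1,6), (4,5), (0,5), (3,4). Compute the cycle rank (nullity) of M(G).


Cycle rank (nullity) = |E| - r(M) = |E| - (|V| - c).
|E| = 9, |V| = 7, c = 1.
Nullity = 9 - (7 - 1) = 9 - 6 = 3.

3


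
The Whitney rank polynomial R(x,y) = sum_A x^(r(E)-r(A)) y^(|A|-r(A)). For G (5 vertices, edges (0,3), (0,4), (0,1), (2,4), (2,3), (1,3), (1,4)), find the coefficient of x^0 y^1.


R(x,y) = sum over A in 2^E of x^(r(E)-r(A)) * y^(|A|-r(A)).
G has 5 vertices, 7 edges. r(E) = 4.
Enumerate all 2^7 = 128 subsets.
Count subsets with r(E)-r(A)=0 and |A|-r(A)=1: 20.

20


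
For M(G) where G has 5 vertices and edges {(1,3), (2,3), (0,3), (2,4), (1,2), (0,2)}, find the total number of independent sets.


An independent set in a graphic matroid is an acyclic edge subset.
G has 5 vertices and 6 edges.
Enumerate all 2^6 = 64 subsets, checking for acyclicity.
Total independent sets = 48.

48


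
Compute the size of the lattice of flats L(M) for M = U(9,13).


Flats of U(9,13): every subset of size < 9 is a flat, plus E itself.
Count = C(13,0) + C(13,1) + C(13,2) + C(13,3) + C(13,4) + C(13,5) + C(13,6) + C(13,7) + C(13,8) + 1
     = 1 + 13 + 78 + 286 + 715 + 1287 + 1716 + 1716 + 1287 + 1
     = 7100.

7100


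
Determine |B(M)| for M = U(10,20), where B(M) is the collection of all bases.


Bases of U(10,20) are all 10-element subsets of the 20-element ground set.
Number of bases = C(20,10).
C(20,10) = 20! / (10! * 10!) = 184756.

184756


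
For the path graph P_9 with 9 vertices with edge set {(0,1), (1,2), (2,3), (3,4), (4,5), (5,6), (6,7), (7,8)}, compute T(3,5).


A path on 9 vertices is a tree with 8 edges.
T(x,y) = x^(8) for any tree.
T(3,5) = 3^8 = 6561.

6561


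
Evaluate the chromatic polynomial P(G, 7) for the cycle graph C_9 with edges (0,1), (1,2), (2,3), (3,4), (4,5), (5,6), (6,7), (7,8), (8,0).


P(C_9, k) = (k-1)^9 + (-1)^9*(k-1).
P(7) = (6)^9 - 6
= 10077696 - 6 = 10077690.

10077690


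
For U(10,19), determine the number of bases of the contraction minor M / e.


Contracting e from U(10,19) gives U(9,18).
Bases of U(9,18) = C(18,9) = 48620.

48620


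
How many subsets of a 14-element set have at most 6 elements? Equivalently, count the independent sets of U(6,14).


Independent sets of U(6,14) are all subsets of size <= 6.
Count = (14 choose 0) + (14 choose 1) + (14 choose 2) + (14 choose 3) + (14 choose 4) + (14 choose 5) + (14 choose 6)
     = 1 + 14 + 91 + 364 + 1001 + 2002 + 3003
     = 6476.

6476


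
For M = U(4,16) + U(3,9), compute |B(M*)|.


(M1+M2)* = M1* + M2*.
M1* = U(12,16), bases: C(16,12) = 1820.
M2* = U(6,9), bases: C(9,6) = 84.
|B(M*)| = 1820 * 84 = 152880.

152880


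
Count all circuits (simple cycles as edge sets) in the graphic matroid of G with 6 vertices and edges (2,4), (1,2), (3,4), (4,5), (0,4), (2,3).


A circuit in a graphic matroid = edge set of a simple cycle.
G has 6 vertices and 6 edges.
Enumerating all minimal edge subsets forming cycles...
Total circuits found: 1.

1


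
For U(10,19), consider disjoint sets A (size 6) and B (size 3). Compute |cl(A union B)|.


|A union B| = 6 + 3 = 9 (disjoint).
In U(10,19), cl(S) = S if |S| < 10, else cl(S) = E.
Since 9 < 10, cl(A union B) = A union B.
|cl(A union B)| = 9.

9


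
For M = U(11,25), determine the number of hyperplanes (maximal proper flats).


Hyperplanes of U(11,25) are flats of rank 10.
In a uniform matroid, these are exactly the (10)-element subsets.
Count = C(25,10) = 3268760.

3268760


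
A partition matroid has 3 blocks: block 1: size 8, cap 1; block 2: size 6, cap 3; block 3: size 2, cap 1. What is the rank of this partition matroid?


Rank of a partition matroid = sum of min(|Si|, ci) for each block.
= min(8,1) + min(6,3) + min(2,1)
= 1 + 3 + 1
= 5.

5
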